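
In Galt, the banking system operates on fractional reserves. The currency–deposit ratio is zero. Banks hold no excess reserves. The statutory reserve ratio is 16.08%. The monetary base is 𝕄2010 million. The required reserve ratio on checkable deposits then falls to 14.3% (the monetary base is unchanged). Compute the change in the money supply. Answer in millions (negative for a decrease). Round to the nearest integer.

𝕄1556 million

Initially m₁ = 1 / (0.1608) ≈ 6.21891, so M₁ = 6.21891 × 2010 = 12500.0091 million.
After the change m₂ = 1 / (0.143) ≈ 6.99301, so M₂ = 6.99301 × 2010 = 14055.9501 million.
ΔM = M₂ − M₁ = 14055.9501 − 12500.0091 = 1555.941 million.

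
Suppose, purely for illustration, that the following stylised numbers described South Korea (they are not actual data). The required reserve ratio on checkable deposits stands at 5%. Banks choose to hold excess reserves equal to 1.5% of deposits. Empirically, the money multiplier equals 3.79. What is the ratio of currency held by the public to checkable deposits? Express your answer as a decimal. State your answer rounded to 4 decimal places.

Using m = 3.79. From m = (1 + c)/(c + rr + e), rearranging gives 1 + c = m·(c + rr + e), so c·(1 − m) = m·(rr + e) − 1.
Hence c = [m·(rr + e) − 1]/(1 − m) = [3.79 × (0.05 + 0.015) − 1] / (1 − 3.79) ≈ 0.270125.

0.2701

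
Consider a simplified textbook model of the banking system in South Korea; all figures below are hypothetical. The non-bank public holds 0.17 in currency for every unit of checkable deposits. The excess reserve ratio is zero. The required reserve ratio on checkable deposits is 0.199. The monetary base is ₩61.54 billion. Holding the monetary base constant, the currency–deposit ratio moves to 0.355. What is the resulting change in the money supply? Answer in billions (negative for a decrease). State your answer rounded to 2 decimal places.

-44.61 billion

Initially m₁ = (1 + 0.17) / (0.199 + 0.17) ≈ 3.17073, so M₁ = 3.17073 × 61.54 ≈ 195.1267 billion.
After the change m₂ = (1 + 0.355) / (0.199 + 0.355) ≈ 2.44585, so M₂ = 2.44585 × 61.54 ≈ 150.5176 billion.
ΔM = M₂ − M₁ = 150.5176 − 195.1267 = -44.6091 billion.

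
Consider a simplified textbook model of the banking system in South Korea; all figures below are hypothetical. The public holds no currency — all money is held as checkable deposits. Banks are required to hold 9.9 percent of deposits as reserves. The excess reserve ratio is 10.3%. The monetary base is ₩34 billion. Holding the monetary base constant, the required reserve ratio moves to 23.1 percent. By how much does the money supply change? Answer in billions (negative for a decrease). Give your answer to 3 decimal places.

Initially m₁ = 1 / (0.099 + 0.103) ≈ 4.950495, so M₁ = 4.950495 × 34 ≈ 168.3168 billion.
After the change m₂ = 1 / (0.231 + 0.103) ≈ 2.994012, so M₂ = 2.994012 × 34 ≈ 101.7964 billion.
ΔM = M₂ − M₁ = 101.7964 − 168.3168 = -66.5204 billion.

-66.520 billion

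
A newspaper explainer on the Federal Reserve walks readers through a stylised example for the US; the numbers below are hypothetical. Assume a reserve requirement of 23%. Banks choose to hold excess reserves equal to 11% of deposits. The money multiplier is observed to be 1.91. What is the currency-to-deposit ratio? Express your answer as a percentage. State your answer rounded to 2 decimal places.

38.53%

Using m = 1.91. From m = (1 + c)/(c + rr + e), rearranging gives 1 + c = m·(c + rr + e), so c·(1 − m) = m·(rr + e) − 1.
Hence c = [m·(rr + e) − 1]/(1 − m) = [1.91 × (0.23 + 0.11) − 1] / (1 − 1.91) ≈ 0.385275.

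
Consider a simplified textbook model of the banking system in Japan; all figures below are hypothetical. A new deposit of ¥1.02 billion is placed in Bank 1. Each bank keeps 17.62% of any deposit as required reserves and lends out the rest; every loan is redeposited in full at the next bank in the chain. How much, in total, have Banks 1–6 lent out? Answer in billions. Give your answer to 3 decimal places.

¥3.278 billion

Bank i lends (1 − rr)^i of the original deposit: Bank 1 lends 1.02·0.8238 ≈ 0.8403, Bank 2 lends 1.02·0.8238² ≈ 0.6922, and so on.
Summing a geometric series: total = 1.02·[0.8238·(1 − 0.8238^6) / (1 − 0.8238)] ≈ 3.2783 billion.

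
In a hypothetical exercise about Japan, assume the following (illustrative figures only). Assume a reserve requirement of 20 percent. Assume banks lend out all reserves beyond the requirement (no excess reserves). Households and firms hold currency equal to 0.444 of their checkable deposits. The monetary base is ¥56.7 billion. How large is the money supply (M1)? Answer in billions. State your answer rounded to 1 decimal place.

The money multiplier is m = (1 + c) / (rr + c) = (1 + 0.444) / (0.2 + 0.444) ≈ 2.2422.
So M = m × MB = 2.2422 × 56.7 ≈ 127.1327 billion.

¥127.1 billion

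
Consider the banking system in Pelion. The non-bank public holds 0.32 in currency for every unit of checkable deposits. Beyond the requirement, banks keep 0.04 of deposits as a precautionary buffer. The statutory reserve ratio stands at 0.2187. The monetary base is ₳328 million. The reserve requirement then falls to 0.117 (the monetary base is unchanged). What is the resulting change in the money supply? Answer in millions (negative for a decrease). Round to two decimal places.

₳159.51 million

Initially m₁ = (1 + 0.32) / (0.2187 + 0.04 + 0.32) ≈ 2.280975, so M₁ = 2.280975 × 328 = 748.1598 million.
After the change m₂ = (1 + 0.32) / (0.117 + 0.04 + 0.32) ≈ 2.767296, so M₂ = 2.767296 × 328 ≈ 907.6731 million.
ΔM = M₂ − M₁ = 907.6731 − 748.1598 = 159.5133 million.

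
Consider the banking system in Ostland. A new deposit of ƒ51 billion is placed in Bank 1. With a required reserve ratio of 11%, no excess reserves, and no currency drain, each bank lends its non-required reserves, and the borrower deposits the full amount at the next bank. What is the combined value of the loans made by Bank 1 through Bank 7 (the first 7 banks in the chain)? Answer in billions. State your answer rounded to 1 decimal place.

ƒ230.1 billion

Bank i lends (1 − rr)^i of the original deposit: Bank 1 lends 51·0.8900 = 45.3900, Bank 2 lends 51·0.8900² = 40.3971, and so on.
Summing a geometric series: total = 51·[0.8900·(1 − 0.8900^7) / (1 − 0.8900)] ≈ 230.1218 billion.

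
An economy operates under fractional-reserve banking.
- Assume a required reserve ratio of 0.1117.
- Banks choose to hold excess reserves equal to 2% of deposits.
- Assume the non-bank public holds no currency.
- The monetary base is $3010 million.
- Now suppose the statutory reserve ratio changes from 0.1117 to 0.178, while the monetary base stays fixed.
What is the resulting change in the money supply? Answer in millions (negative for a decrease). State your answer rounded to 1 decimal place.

-7653.0 million

Initially m₁ = 1 / (0.1117 + 0.02) ≈ 7.593014, so M₁ = 7.593014 × 3010 ≈ 22854.9721 million.
After the change m₂ = 1 / (0.178 + 0.02) ≈ 5.050505, so M₂ = 5.050505 × 3010 ≈ 15202.0201 million.
ΔM = M₂ − M₁ = 15202.0201 − 22854.9721 = -7652.952 million.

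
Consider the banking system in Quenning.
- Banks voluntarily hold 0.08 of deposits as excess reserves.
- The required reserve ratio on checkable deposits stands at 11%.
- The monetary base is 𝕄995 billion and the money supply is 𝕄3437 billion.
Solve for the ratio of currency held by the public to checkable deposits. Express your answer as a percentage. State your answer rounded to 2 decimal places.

14.00%

Using m = M/MB = 3437/995 ≈ 3.454271. From m = (1 + c)/(c + rr + e), rearranging gives 1 + c = m·(c + rr + e), so c·(1 − m) = m·(rr + e) − 1.
Hence c = [m·(rr + e) − 1]/(1 − m) = [3.454271 × (0.11 + 0.08) − 1] / (1 − 3.454271) ≈ 0.140037.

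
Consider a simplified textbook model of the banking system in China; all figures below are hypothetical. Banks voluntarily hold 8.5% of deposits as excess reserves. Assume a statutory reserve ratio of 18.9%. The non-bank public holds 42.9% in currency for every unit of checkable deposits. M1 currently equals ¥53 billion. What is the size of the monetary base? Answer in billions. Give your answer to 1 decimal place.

¥26.1 billion

The money multiplier is m = (1 + c) / (rr + e + c) = (1 + 0.429) / (0.189 + 0.085 + 0.429) ≈ 2.0327.
MB = M / m = 53 / 2.0327 ≈ 26.0737 billion.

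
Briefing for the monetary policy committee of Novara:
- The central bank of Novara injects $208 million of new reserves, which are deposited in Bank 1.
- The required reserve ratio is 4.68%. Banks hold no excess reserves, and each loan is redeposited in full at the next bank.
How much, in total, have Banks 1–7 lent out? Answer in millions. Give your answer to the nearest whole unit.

Bank i lends (1 − rr)^i of the original deposit: Bank 1 lends 208·0.9532 = 198.2656, Bank 2 lends 208·0.9532² ≈ 188.9868, and so on.
Summing a geometric series: total = 208·[0.9532·(1 − 0.9532^7) / (1 − 0.9532)] ≈ 1207.5109 million.

$1208 million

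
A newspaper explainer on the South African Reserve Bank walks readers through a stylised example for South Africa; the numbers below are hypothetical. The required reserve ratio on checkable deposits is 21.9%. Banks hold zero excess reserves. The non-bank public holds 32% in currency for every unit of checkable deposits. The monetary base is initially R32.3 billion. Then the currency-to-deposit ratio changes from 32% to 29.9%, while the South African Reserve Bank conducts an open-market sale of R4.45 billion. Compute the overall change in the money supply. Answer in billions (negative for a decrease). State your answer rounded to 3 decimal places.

-9.262 billion

Before: m₁ = (1 + 0.32) / (0.219 + 0.32) ≈ 2.448980, MB₁ = 32.3, so M₁ = 2.448980 × 32.3 ≈ 79.1021 billion.
After: m₂ = (1 + 0.299) / (0.219 + 0.299) ≈ 2.507722, MB₂ = 32.3 − 4.45 = 27.85, so M₂ = 2.507722 × 27.85 ≈ 69.8401 billion.
ΔM = M₂ − M₁ = 69.8401 − 79.1021 = -9.262 billion.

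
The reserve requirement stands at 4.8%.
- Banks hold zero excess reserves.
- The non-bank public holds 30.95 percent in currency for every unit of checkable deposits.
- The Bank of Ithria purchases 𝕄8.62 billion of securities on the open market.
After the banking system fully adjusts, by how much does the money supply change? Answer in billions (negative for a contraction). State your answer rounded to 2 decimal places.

The money multiplier is m = (1 + c) / (rr + c) = (1 + 0.3095) / (0.048 + 0.3095) ≈ 3.6629.
The purchase adds 8.62 billion of base, so ΔM = m × ΔMB = 3.6629 × (+8.62) ≈ 31.5742 billion.

𝕄31.57 billion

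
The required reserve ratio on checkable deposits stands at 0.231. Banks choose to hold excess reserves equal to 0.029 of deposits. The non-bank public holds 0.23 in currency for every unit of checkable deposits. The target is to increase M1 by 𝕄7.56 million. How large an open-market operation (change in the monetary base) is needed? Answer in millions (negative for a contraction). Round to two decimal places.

The money multiplier is m = (1 + c) / (rr + e + c) = (1 + 0.23) / (0.231 + 0.029 + 0.23) ≈ 2.5102.
ΔMB = ΔM / m = (+7.56) / 2.5102 ≈ 3.0117 million.

𝕄3.01 million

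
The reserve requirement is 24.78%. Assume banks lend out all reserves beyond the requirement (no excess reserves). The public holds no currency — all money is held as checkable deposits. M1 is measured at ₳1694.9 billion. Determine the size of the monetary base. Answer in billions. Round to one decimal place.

With no currency drain and no excess reserves, the money multiplier is m = 1/rr = 1/0.2478 ≈ 4.035513.
The monetary base is MB = M / m = 1694.9 / 4.035513 ≈ 419.9962 billion.

₳420.0 billion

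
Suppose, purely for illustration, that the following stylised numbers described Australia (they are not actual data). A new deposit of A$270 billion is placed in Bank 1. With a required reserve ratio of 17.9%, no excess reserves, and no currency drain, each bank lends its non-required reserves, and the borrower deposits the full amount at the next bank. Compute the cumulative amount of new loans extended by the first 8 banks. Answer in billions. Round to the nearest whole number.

A$983 billion

Bank i lends (1 − rr)^i of the original deposit: Bank 1 lends 270·0.8210 = 221.6700, Bank 2 lends 270·0.8210² ≈ 181.9911, and so on.
Summing a geometric series: total = 270·[0.8210·(1 − 0.8210^8) / (1 − 0.8210)] ≈ 982.7573 billion.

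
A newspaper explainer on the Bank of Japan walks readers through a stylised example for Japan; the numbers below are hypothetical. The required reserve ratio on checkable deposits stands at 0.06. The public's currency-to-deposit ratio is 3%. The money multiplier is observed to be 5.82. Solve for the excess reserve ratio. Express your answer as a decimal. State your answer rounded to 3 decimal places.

Using m = 5.82. Since m = (1 + c)/(c + rr + e), the denominator satisfies c + rr + e = (1 + c)/m = (1 + 0.03) / 5.82 ≈ 0.176976.
With c = 0.03 and rr = 0.06, the excess reserve ratio is 0.176976 − 0.03 − 0.06 = 0.086976.

0.087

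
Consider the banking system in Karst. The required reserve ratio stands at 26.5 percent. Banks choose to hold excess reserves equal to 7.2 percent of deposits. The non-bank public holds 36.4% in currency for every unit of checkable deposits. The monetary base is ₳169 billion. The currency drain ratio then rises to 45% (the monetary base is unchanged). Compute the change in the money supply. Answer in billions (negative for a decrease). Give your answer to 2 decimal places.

Initially m₁ = (1 + 0.364) / (0.265 + 0.072 + 0.364) ≈ 1.945792, so M₁ = 1.945792 × 169 ≈ 328.8388 billion.
After the change m₂ = (1 + 0.45) / (0.265 + 0.072 + 0.45) ≈ 1.842440, so M₂ = 1.842440 × 169 ≈ 311.3724 billion.
ΔM = M₂ − M₁ = 311.3724 − 328.8388 = -17.4664 billion.

-17.47 billion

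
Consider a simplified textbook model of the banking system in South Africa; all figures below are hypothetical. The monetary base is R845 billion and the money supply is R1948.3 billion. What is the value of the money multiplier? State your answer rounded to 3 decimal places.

The money multiplier is m = M / MB = 1948.3 / 845 ≈ 2.30568.

2.306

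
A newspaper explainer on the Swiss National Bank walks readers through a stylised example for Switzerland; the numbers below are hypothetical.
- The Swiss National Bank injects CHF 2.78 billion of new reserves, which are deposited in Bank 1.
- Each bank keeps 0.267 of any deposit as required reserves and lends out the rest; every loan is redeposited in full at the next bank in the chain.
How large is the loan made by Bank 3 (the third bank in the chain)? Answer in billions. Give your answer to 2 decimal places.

Each bank lends a fraction (1 − rr) = 0.7330 of the deposit it receives, so Bank 3 receives 2.78·0.7330^2 and lends 2.78·0.7330^3 ≈ 1.0949 billion.

CHF 1.09 billion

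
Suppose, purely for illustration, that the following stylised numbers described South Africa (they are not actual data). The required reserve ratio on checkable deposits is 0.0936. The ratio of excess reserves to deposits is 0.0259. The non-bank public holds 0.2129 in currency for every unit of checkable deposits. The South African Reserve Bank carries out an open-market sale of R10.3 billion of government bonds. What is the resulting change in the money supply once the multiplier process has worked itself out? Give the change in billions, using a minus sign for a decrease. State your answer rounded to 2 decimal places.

-37.58 billion

The money multiplier is m = (1 + c) / (rr + e + c) = (1 + 0.2129) / (0.0936 + 0.0259 + 0.2129) ≈ 3.64892.
The sale removes 10.3 billion of base, so ΔM = m × ΔMB = 3.64892 × (−10.3) ≈ -37.5839 billion.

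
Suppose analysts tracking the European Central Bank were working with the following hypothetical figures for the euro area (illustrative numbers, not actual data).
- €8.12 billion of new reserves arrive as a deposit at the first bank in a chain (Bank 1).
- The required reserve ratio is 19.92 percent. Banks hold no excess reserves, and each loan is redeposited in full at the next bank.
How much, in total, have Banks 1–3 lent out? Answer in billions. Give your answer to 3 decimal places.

€15.880 billion

Bank i lends (1 − rr)^i of the original deposit: Bank 1 lends 8.12·0.8008 ≈ 6.5025, Bank 2 lends 8.12·0.8008² ≈ 5.2072, and so on.
Summing a geometric series: total = 8.12·[0.8008·(1 − 0.8008^3) / (1 − 0.8008)] ≈ 15.8796 billion.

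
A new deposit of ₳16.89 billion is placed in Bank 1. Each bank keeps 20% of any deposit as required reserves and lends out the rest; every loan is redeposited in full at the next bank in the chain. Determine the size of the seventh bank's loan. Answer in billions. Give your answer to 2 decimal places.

₳3.54 billion

Each bank lends a fraction (1 − rr) = 0.8000 of the deposit it receives, so Bank 7 receives 16.89·0.8000^6 and lends 16.89·0.8000^7 ≈ 3.5421 billion.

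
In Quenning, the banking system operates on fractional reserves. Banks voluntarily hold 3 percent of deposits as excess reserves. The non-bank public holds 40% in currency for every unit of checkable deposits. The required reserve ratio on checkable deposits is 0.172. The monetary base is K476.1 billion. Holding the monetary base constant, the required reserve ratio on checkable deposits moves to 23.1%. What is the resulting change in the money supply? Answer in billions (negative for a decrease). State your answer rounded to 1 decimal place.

Initially m₁ = (1 + 0.4) / (0.172 + 0.03 + 0.4) ≈ 2.32558, so M₁ = 2.32558 × 476.1 ≈ 1107.2086 billion.
After the change m₂ = (1 + 0.4) / (0.231 + 0.03 + 0.4) ≈ 2.11800, so M₂ = 2.11800 × 476.1 = 1008.3798 billion.
ΔM = M₂ − M₁ = 1008.3798 − 1107.2086 = -98.8288 billion.

-98.8 billion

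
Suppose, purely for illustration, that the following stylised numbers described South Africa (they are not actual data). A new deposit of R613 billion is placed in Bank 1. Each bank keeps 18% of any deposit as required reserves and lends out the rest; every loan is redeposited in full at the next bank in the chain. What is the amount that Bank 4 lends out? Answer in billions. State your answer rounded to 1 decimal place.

R277.2 billion

Each bank lends a fraction (1 − rr) = 0.8200 of the deposit it receives, so Bank 4 receives 613·0.8200^3 and lends 613·0.8200^4 ≈ 277.1506 billion.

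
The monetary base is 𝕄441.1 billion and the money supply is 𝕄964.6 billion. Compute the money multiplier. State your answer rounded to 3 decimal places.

2.187

The money multiplier is m = M / MB = 964.6 / 441.1 ≈ 2.18681.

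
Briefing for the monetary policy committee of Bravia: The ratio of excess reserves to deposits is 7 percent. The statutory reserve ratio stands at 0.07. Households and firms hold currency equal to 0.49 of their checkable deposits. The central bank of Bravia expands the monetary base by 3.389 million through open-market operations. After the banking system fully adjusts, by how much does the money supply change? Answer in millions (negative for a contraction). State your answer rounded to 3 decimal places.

The money multiplier is m = (1 + c) / (rr + e + c) = (1 + 0.49) / (0.07 + 0.07 + 0.49) ≈ 2.36508.
The purchase adds 3.389 million of base, so ΔM = m × ΔMB = 2.36508 × (+3.389) ≈ 8.0153 million.

8.015 million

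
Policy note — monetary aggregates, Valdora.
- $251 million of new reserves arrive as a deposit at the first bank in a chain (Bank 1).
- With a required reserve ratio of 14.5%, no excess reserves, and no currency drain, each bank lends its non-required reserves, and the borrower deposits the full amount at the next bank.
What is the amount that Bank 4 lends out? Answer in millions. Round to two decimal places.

$134.13 million

Each bank lends a fraction (1 − rr) = 0.8550 of the deposit it receives, so Bank 4 receives 251·0.8550^3 and lends 251·0.8550^4 ≈ 134.1338 million.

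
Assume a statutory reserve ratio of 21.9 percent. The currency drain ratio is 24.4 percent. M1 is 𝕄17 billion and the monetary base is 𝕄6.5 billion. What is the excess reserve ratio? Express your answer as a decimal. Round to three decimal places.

0.013

Using m = M/MB = 17/6.5 ≈ 2.615385. Since m = (1 + c)/(c + rr + e), the denominator satisfies c + rr + e = (1 + c)/m = (1 + 0.244) / 2.615385 ≈ 0.475647.
With c = 0.244 and rr = 0.219, the excess reserve ratio is 0.475647 − 0.244 − 0.219 = 0.012647.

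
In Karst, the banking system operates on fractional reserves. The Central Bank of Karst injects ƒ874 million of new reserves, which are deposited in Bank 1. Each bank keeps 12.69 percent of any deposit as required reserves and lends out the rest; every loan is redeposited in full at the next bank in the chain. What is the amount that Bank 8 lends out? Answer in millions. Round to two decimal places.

ƒ295.14 million

Each bank lends a fraction (1 − rr) = 0.8731 of the deposit it receives, so Bank 8 receives 874·0.8731^7 and lends 874·0.8731^8 ≈ 295.1368 million.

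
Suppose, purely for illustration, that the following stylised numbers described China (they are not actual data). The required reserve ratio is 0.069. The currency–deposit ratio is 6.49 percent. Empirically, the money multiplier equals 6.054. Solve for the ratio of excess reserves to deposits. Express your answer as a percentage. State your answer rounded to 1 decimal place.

4.2%

Using m = 6.054. Since m = (1 + c)/(c + rr + e), the denominator satisfies c + rr + e = (1 + c)/m = (1 + 0.0649) / 6.054 ≈ 0.175900.
With c = 0.0649 and rr = 0.069, the ratio of excess reserves to deposits is 0.175900 − 0.0649 − 0.069 = 0.042.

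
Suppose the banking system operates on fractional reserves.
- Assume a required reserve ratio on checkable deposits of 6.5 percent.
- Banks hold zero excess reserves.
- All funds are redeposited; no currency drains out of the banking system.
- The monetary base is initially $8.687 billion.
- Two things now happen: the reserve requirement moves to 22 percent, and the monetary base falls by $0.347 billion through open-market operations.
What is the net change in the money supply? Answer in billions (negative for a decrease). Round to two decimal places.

-95.74 billion

Before: m₁ = 1 / (0.065) ≈ 15.3846, MB₁ = 8.687, so M₁ = 15.3846 × 8.687 ≈ 133.646 billion.
After: m₂ = 1 / (0.22) ≈ 4.5455, MB₂ = 8.687 − 0.347 = 8.34, so M₂ = 4.5455 × 8.34 ≈ 37.9095 billion.
ΔM = M₂ − M₁ = 37.9095 − 133.646 = -95.7365 billion.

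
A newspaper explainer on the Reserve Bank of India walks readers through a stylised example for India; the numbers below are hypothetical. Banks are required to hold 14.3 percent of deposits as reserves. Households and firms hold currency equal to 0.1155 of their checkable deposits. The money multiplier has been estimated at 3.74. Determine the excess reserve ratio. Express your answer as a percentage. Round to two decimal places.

Using m = 3.74. Since m = (1 + c)/(c + rr + e), the denominator satisfies c + rr + e = (1 + c)/m = (1 + 0.1155) / 3.74 ≈ 0.298262.
With c = 0.1155 and rr = 0.143, the excess reserve ratio is 0.298262 − 0.1155 − 0.143 = 0.039762.

3.98%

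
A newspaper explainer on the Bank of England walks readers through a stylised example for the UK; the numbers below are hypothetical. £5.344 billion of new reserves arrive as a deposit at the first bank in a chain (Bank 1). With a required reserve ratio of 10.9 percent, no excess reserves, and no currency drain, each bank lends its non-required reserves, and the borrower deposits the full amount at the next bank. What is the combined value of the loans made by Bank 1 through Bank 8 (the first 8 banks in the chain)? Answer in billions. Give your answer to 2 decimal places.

Bank i lends (1 − rr)^i of the original deposit: Bank 1 lends 5.344·0.8910 ≈ 4.7615, Bank 2 lends 5.344·0.8910² ≈ 4.2425, and so on.
Summing a geometric series: total = 5.344·[0.8910·(1 − 0.8910^8) / (1 − 0.8910)] ≈ 26.3319 billion.

£26.33 billion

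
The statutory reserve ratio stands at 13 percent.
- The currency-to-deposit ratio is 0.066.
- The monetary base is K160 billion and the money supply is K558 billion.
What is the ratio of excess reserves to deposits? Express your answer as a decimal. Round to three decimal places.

0.110

Using m = M/MB = 558/160 = 3.487500. Since m = (1 + c)/(c + rr + e), the denominator satisfies c + rr + e = (1 + c)/m = (1 + 0.066) / 3.487500 ≈ 0.305663.
With c = 0.066 and rr = 0.13, the ratio of excess reserves to deposits is 0.305663 − 0.066 − 0.13 = 0.109663.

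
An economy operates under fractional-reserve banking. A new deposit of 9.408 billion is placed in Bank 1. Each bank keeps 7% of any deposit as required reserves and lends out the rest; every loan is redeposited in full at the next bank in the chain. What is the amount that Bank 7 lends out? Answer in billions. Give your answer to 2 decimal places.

Each bank lends a fraction (1 − rr) = 0.9300 of the deposit it receives, so Bank 7 receives 9.408·0.9300^6 and lends 9.408·0.9300^7 ≈ 5.6608 billion.

5.66 billion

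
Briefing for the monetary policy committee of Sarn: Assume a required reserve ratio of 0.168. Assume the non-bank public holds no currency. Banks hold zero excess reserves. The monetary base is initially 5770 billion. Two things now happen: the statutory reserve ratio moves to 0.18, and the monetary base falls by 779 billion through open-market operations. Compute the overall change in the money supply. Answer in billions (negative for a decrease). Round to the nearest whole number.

Before: m₁ = 1 / (0.168) ≈ 5.95238, MB₁ = 5770, so M₁ = 5.95238 × 5770 = 34345.2326 billion.
After: m₂ = 1 / (0.18) ≈ 5.55556, MB₂ = 5770 − 779 = 4991, so M₂ = 5.55556 × 4991 ≈ 27727.8 billion.
ΔM = M₂ − M₁ = 27727.8 − 34345.2326 = -6617.4326 billion.

-6617 billion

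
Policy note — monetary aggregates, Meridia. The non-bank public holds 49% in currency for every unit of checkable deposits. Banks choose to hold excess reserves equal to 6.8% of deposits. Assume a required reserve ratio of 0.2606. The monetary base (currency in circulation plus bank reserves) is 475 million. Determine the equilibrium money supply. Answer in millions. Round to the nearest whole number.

The money multiplier is m = (1 + c) / (rr + e + c) = (1 + 0.49) / (0.2606 + 0.068 + 0.49) ≈ 1.8202.
So M = m × MB = 1.8202 × 475 = 864.595 million.

865 million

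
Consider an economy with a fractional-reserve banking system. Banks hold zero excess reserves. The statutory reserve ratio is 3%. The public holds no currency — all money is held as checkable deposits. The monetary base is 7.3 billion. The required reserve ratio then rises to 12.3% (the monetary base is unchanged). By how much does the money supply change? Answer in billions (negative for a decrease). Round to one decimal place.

Initially m₁ = 1 / (0.03) ≈ 33.3333, so M₁ = 33.3333 × 7.3 ≈ 243.3331 billion.
After the change m₂ = 1 / (0.123) ≈ 8.1301, so M₂ = 8.1301 × 7.3 ≈ 59.3497 billion.
ΔM = M₂ − M₁ = 59.3497 − 243.3331 = -183.9834 billion.

-184.0 billion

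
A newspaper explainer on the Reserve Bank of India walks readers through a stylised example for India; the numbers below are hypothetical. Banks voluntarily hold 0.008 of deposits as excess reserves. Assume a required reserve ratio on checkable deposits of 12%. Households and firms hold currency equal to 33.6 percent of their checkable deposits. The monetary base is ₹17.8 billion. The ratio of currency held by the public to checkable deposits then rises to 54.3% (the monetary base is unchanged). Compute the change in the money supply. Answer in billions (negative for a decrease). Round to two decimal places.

-10.32 billion

Initially m₁ = (1 + 0.336) / (0.12 + 0.008 + 0.336) ≈ 2.87931, so M₁ = 2.87931 × 17.8 ≈ 51.2517 billion.
After the change m₂ = (1 + 0.543) / (0.12 + 0.008 + 0.543) ≈ 2.29955, so M₂ = 2.29955 × 17.8 ≈ 40.932 billion.
ΔM = M₂ − M₁ = 40.932 − 51.2517 = -10.3197 billion.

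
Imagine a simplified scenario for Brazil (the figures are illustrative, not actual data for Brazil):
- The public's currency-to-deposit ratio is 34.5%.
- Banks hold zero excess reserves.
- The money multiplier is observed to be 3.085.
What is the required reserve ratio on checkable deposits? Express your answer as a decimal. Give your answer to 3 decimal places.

0.091

Using m = 3.085. Since m = (1 + c)/(c + rr + e), the denominator satisfies c + rr + e = (1 + c)/m = (1 + 0.345) / 3.085 ≈ 0.435981.
With c = 0.345 and e = 0, the required reserve ratio on checkable deposits is 0.435981 − 0.345 − 0 = 0.090981.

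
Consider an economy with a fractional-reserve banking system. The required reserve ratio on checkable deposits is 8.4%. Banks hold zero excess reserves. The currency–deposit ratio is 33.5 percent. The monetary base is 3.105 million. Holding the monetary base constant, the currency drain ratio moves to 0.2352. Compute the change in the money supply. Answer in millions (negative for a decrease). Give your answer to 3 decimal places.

2.122 million

Initially m₁ = (1 + 0.335) / (0.084 + 0.335) ≈ 3.18616, so M₁ = 3.18616 × 3.105 ≈ 9.893 million.
After the change m₂ = (1 + 0.2352) / (0.084 + 0.2352) ≈ 3.86967, so M₂ = 3.86967 × 3.105 ≈ 12.0153 million.
ΔM = M₂ − M₁ = 12.0153 − 9.893 = 2.1223 million.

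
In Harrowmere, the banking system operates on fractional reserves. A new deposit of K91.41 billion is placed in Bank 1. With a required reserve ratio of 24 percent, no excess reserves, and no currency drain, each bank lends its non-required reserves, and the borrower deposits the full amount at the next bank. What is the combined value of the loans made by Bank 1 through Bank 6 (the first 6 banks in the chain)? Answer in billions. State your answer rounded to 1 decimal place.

K233.7 billion

Bank i lends (1 − rr)^i of the original deposit: Bank 1 lends 91.41·0.7600 = 69.4716, Bank 2 lends 91.41·0.7600² ≈ 52.7984, and so on.
Summing a geometric series: total = 91.41·[0.7600·(1 − 0.7600^6) / (1 − 0.7600)] ≈ 233.6851 billion.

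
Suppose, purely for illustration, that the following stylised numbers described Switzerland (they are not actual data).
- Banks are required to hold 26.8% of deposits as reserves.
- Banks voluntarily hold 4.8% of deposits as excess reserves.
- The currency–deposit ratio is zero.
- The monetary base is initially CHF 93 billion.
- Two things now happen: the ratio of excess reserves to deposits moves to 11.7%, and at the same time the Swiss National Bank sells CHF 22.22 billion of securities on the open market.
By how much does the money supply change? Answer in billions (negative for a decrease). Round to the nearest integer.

Before: m₁ = 1 / (0.268 + 0.048) ≈ 3.1646, MB₁ = 93, so M₁ = 3.1646 × 93 = 294.3078 billion.
After: m₂ = 1 / (0.268 + 0.117) ≈ 2.5974, MB₂ = 93 − 22.22 = 70.78, so M₂ = 2.5974 × 70.78 ≈ 183.844 billion.
ΔM = M₂ − M₁ = 183.844 − 294.3078 = -110.4638 billion.

-110 billion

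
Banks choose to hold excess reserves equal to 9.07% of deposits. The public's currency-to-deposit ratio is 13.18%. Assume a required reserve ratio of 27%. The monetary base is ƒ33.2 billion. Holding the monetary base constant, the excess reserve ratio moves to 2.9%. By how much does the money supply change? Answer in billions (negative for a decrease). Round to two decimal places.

Initially m₁ = (1 + 0.1318) / (0.27 + 0.0907 + 0.1318) ≈ 2.29807, so M₁ = 2.29807 × 33.2 ≈ 76.2959 billion.
After the change m₂ = (1 + 0.1318) / (0.27 + 0.029 + 0.1318) ≈ 2.62721, so M₂ = 2.62721 × 33.2 ≈ 87.2234 billion.
ΔM = M₂ − M₁ = 87.2234 − 76.2959 = 10.9275 billion.

ƒ10.93 billion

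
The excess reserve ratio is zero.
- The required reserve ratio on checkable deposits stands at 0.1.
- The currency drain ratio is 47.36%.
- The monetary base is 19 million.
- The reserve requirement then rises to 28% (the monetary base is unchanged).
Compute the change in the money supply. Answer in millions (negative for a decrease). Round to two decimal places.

-11.66 million

Initially m₁ = (1 + 0.4736) / (0.1 + 0.4736) ≈ 2.56904, so M₁ = 2.56904 × 19 ≈ 48.8118 million.
After the change m₂ = (1 + 0.4736) / (0.28 + 0.4736) ≈ 1.95541, so M₂ = 1.95541 × 19 ≈ 37.1528 million.
ΔM = M₂ − M₁ = 37.1528 − 48.8118 = -11.659 million.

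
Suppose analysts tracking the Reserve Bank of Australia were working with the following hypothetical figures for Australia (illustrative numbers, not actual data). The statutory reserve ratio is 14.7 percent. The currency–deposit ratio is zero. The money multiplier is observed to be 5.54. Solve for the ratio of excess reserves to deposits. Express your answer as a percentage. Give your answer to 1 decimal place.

3.4%

Using m = 5.54. Since m = (1 + c)/(c + rr + e), the denominator satisfies c + rr + e = (1 + c)/m = (1 + 0) / 5.54 ≈ 0.180505.
With c = 0 and rr = 0.147, the ratio of excess reserves to deposits is 0.180505 − 0 − 0.147 = 0.033505.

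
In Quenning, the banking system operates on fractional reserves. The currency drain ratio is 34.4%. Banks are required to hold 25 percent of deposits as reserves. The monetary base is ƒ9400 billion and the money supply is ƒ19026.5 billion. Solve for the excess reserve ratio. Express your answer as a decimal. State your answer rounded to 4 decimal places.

0.0700

Using m = M/MB = 19026.5/9400 ≈ 2.024096. Since m = (1 + c)/(c + rr + e), the denominator satisfies c + rr + e = (1 + c)/m = (1 + 0.344) / 2.024096 ≈ 0.664000.
With c = 0.344 and rr = 0.25, the excess reserve ratio is 0.664000 − 0.344 − 0.25 = 0.07.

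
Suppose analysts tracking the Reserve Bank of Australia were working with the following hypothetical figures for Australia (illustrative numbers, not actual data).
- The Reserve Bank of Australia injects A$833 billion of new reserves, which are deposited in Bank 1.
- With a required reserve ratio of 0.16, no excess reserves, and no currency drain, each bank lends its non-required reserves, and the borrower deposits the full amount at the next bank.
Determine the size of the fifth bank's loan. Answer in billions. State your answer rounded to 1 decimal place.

Each bank lends a fraction (1 − rr) = 0.8400 of the deposit it receives, so Bank 5 receives 833·0.8400^4 and lends 833·0.8400^5 ≈ 348.3705 billion.

A$348.4 billion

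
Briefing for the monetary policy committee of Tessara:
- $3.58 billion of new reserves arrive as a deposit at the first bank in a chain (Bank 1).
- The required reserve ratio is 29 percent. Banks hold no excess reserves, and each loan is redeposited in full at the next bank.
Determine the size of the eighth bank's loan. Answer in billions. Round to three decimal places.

$0.231 billion

Each bank lends a fraction (1 − rr) = 0.7100 of the deposit it receives, so Bank 8 receives 3.58·0.7100^7 and lends 3.58·0.7100^8 ≈ 0.2312 billion.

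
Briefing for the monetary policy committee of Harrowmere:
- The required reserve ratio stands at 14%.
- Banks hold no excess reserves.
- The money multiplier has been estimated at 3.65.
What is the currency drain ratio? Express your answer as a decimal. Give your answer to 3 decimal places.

Using m = 3.65. From m = (1 + c)/(c + rr + e), rearranging gives 1 + c = m·(c + rr + e), so c·(1 − m) = m·(rr + e) − 1.
Hence c = [m·(rr + e) − 1]/(1 − m) = [3.65 × (0.14 + 0) − 1] / (1 − 3.65) ≈ 0.184528.

0.185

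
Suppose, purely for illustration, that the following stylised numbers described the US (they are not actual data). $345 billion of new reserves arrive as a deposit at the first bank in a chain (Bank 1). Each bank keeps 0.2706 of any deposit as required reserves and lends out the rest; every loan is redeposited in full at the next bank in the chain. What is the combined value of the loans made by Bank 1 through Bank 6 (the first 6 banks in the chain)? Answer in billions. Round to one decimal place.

$789.9 billion

Bank i lends (1 − rr)^i of the original deposit: Bank 1 lends 345·0.7294 = 251.6430, Bank 2 lends 345·0.7294² ≈ 183.5484, and so on.
Summing a geometric series: total = 345·[0.7294·(1 − 0.7294^6) / (1 − 0.7294)] ≈ 789.9047 billion.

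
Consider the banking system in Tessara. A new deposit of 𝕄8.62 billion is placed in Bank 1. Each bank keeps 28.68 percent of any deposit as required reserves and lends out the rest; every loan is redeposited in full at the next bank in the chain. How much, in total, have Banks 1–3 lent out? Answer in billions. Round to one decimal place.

𝕄13.7 billion

Bank i lends (1 − rr)^i of the original deposit: Bank 1 lends 8.62·0.7132 ≈ 6.1478, Bank 2 lends 8.62·0.7132² ≈ 4.3846, and so on.
Summing a geometric series: total = 8.62·[0.7132·(1 − 0.7132^3) / (1 − 0.7132)] ≈ 13.6595 billion.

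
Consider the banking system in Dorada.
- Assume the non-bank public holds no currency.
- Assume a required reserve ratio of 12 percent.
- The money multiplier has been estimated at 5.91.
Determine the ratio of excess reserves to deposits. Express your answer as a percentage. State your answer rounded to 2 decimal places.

4.92%

Using m = 5.91. Since m = (1 + c)/(c + rr + e), the denominator satisfies c + rr + e = (1 + c)/m = (1 + 0) / 5.91 ≈ 0.169205.
With c = 0 and rr = 0.12, the ratio of excess reserves to deposits is 0.169205 − 0 − 0.12 = 0.049205.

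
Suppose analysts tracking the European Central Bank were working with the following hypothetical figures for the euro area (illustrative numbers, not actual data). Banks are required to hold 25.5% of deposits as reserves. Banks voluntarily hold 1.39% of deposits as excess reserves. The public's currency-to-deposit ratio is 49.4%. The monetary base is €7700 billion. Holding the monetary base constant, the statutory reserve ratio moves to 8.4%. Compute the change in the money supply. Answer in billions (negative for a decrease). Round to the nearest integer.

€4356 billion

Initially m₁ = (1 + 0.494) / (0.255 + 0.0139 + 0.494) ≈ 1.95832, so M₁ = 1.95832 × 7700 = 15079.064 billion.
After the change m₂ = (1 + 0.494) / (0.084 + 0.0139 + 0.494) ≈ 2.52408, so M₂ = 2.52408 × 7700 = 19435.416 billion.
ΔM = M₂ − M₁ = 19435.416 − 15079.064 = 4356.352 billion.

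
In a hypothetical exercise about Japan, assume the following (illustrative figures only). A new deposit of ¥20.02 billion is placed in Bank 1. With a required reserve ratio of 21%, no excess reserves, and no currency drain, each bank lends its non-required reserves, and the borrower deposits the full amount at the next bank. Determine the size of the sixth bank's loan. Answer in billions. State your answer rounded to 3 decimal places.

¥4.867 billion

Each bank lends a fraction (1 − rr) = 0.7900 of the deposit it receives, so Bank 6 receives 20.02·0.7900^5 and lends 20.02·0.7900^6 ≈ 4.8666 billion.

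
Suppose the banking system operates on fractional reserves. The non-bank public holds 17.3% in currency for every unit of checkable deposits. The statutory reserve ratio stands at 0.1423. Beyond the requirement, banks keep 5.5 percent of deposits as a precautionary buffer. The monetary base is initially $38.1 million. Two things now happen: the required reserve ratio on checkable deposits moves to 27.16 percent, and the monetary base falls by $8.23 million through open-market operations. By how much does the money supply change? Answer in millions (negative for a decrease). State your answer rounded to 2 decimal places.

-50.56 million

Before: m₁ = (1 + 0.173) / (0.1423 + 0.055 + 0.173) ≈ 3.16770, MB₁ = 38.1, so M₁ = 3.16770 × 38.1 ≈ 120.6894 million.
After: m₂ = (1 + 0.173) / (0.2716 + 0.055 + 0.173) ≈ 2.34788, MB₂ = 38.1 − 8.23 = 29.87, so M₂ = 2.34788 × 29.87 ≈ 70.1312 million.
ΔM = M₂ − M₁ = 70.1312 − 120.6894 = -50.5582 million.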